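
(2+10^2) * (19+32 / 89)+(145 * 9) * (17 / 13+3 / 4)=4659.96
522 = 522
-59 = -59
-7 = -7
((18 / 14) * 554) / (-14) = -50.88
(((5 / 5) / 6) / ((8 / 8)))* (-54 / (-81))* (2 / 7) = 2 / 63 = 0.03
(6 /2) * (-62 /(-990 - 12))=31 /167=0.19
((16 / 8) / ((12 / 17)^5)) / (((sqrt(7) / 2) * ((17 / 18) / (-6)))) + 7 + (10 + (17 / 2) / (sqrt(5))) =-83521 * sqrt(7) / 4032 + 17 * sqrt(5) / 10 + 17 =-34.00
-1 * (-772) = 772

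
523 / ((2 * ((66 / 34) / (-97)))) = -862427 / 66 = -13067.08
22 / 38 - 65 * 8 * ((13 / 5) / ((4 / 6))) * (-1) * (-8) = -308245 / 19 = -16223.42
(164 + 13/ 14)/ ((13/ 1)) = 2309/ 182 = 12.69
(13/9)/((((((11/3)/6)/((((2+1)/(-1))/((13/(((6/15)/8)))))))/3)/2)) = -9/55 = -0.16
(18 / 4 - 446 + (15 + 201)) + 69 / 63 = -9425 / 42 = -224.40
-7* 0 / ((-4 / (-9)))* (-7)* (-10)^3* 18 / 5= 0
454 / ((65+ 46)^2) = 454 / 12321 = 0.04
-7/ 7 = -1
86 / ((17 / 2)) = 172 / 17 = 10.12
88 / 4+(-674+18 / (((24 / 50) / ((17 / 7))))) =-7853 / 14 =-560.93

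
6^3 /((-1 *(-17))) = 216 /17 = 12.71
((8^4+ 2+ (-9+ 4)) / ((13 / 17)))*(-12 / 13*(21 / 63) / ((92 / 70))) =-1253.07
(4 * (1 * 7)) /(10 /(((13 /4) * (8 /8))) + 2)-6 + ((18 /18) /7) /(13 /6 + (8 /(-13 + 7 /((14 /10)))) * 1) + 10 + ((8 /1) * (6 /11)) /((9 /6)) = 20288 /1617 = 12.55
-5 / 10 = -0.50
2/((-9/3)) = -2/3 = -0.67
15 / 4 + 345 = 348.75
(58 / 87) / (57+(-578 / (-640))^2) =204800 / 17760963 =0.01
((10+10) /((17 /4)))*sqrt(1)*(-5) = -400 /17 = -23.53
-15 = -15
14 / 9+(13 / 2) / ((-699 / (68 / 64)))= 103721 / 67104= 1.55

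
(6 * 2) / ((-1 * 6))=-2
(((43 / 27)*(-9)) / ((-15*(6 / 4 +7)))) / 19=86 / 14535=0.01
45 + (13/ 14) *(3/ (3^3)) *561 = 4321/ 42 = 102.88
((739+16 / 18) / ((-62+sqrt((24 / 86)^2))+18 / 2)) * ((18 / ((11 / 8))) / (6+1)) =-4581392 / 174559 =-26.25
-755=-755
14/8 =7/4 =1.75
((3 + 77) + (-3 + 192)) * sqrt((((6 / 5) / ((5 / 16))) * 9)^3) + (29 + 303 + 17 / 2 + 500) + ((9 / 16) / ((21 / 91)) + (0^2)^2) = 13487 / 16 + 2788992 * sqrt(6) / 125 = 55495.80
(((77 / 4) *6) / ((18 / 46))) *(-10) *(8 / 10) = -7084 / 3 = -2361.33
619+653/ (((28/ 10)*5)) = 9319/ 14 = 665.64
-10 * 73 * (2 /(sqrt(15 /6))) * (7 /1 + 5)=-3504 * sqrt(10)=-11080.62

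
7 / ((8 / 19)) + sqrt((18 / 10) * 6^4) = 133 / 8 + 108 * sqrt(5) / 5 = 64.92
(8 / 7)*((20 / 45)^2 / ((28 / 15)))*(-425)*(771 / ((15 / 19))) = -66408800 / 1323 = -50195.62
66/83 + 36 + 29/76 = 234511/6308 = 37.18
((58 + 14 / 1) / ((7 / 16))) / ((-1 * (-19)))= 1152 / 133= 8.66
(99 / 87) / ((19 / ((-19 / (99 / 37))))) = -0.43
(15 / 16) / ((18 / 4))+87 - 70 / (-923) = 1933519 / 22152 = 87.28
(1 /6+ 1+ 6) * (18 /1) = 129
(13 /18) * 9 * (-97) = -1261 /2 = -630.50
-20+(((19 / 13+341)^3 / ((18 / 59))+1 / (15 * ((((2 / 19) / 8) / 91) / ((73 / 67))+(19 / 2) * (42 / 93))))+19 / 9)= 873977691676097278123 / 6638737393665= 131648179.44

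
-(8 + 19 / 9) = -91 / 9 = -10.11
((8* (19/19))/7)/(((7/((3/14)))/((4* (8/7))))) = 0.16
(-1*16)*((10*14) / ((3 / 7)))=-5226.67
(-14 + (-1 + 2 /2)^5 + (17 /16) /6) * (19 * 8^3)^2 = -3924353024 /3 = -1308117674.67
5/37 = 0.14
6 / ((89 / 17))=102 / 89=1.15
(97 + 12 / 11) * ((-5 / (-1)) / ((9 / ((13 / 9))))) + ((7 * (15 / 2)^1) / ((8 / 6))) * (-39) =-10384855 / 7128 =-1456.91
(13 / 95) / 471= 13 / 44745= 0.00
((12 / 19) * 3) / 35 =36 / 665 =0.05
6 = 6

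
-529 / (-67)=529 / 67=7.90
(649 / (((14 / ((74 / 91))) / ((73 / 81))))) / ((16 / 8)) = 1752949 / 103194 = 16.99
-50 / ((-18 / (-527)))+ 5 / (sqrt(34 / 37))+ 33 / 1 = -12878 / 9+ 5*sqrt(1258) / 34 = -1425.67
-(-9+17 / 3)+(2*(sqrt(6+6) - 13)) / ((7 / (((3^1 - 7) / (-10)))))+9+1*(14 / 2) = 8*sqrt(3) / 35+1874 / 105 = 18.24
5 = 5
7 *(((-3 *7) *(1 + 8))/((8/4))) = -1323/2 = -661.50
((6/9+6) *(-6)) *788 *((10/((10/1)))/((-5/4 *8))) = 3152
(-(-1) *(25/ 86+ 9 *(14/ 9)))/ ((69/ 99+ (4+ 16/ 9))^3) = 1192497471/ 22650226006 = 0.05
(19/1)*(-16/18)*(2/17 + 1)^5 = -376367048/12778713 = -29.45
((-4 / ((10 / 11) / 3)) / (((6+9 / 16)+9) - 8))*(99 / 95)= -864 / 475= -1.82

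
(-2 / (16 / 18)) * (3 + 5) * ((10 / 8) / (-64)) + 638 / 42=15.54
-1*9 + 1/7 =-62/7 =-8.86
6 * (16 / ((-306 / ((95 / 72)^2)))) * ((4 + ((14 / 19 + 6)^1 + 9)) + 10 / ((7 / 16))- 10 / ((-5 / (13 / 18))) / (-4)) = -96050225 / 4164048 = -23.07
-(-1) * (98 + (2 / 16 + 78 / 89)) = 99.00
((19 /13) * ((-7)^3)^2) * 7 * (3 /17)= 46941951 /221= 212407.02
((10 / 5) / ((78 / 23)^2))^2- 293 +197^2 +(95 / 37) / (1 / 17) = 13202420229265 / 342389268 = 38559.68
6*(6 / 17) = 36 / 17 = 2.12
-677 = -677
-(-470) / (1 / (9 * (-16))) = -67680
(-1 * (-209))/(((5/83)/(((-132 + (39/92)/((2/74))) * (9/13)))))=-1670672223/5980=-279376.63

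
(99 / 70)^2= 9801 / 4900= 2.00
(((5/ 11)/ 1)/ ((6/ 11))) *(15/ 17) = 25/ 34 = 0.74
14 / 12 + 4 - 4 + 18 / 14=103 / 42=2.45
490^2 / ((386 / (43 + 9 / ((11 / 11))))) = 6242600 / 193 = 32345.08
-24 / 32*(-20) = 15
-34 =-34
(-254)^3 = -16387064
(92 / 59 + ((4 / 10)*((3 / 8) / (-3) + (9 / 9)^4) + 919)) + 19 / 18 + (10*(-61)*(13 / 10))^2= 6688167647 / 10620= 629770.96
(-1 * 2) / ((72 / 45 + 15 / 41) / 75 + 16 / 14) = -215250 / 125821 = -1.71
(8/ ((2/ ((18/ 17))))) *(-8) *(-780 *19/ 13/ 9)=72960/ 17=4291.76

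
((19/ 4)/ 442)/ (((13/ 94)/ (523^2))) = 244261397/ 11492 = 21254.91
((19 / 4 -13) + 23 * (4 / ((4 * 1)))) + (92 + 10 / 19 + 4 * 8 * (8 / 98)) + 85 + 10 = 763005 / 3724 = 204.89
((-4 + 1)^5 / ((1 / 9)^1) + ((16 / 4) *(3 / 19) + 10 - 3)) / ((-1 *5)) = 41408 / 95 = 435.87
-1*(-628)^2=-394384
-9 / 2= -4.50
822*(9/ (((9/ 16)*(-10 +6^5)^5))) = 411/ 882748427769939643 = 0.00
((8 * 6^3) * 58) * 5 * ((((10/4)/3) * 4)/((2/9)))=7516800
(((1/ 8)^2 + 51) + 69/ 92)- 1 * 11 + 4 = 2865/ 64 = 44.77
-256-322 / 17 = -274.94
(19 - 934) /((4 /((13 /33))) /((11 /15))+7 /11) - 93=-323448 /2071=-156.18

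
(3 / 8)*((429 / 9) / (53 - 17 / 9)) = 1287 / 3680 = 0.35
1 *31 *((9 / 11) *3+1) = 1178 / 11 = 107.09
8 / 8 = 1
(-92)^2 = 8464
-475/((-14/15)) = 7125/14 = 508.93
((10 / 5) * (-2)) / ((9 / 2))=-8 / 9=-0.89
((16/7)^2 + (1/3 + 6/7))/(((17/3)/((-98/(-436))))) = 943/3706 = 0.25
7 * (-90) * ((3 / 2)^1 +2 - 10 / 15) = -1785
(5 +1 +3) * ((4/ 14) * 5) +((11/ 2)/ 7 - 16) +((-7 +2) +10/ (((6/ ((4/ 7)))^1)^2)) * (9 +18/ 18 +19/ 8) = -24739/ 392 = -63.11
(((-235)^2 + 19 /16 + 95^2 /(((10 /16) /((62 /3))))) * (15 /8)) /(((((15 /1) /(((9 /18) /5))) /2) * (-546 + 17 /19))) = -322531403 /19885440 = -16.22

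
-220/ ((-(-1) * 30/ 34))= -748/ 3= -249.33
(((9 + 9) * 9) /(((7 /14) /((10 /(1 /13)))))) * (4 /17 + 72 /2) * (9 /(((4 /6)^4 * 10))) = 118216098 /17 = 6953888.12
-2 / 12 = -0.17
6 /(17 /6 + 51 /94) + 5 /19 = 9227 /4522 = 2.04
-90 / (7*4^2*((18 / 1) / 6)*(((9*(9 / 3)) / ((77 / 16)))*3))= -55 / 3456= -0.02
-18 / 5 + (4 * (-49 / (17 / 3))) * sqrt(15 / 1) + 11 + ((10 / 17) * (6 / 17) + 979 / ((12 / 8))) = 2862289 / 4335 - 588 * sqrt(15) / 17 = 526.31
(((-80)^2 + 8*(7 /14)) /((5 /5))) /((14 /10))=32020 /7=4574.29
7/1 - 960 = -953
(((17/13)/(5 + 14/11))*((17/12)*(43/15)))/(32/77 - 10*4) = -10525669/492130080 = -0.02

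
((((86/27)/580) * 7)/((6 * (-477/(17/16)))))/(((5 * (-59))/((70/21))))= 5117/31731795360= 0.00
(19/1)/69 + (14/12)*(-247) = -13243/46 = -287.89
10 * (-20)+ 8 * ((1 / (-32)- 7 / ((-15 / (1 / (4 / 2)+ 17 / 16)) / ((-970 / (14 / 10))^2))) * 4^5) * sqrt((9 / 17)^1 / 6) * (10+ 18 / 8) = -200+ 52690395296 * sqrt(102) / 51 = 10434252888.16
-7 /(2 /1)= -3.50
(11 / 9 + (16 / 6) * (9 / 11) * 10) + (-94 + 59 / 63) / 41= 4798 / 231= 20.77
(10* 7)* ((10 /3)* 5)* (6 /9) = 7000 /9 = 777.78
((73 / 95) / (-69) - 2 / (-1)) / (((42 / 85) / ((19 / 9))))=8.50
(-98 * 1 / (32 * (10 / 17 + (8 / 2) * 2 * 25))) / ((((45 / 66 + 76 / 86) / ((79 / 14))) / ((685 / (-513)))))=55381291 / 753674976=0.07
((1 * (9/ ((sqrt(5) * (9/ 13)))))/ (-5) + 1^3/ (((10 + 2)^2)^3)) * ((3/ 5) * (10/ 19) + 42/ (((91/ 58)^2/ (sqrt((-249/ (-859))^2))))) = 16931281/ 9608768612352 - 101587686 * sqrt(5)/ 37130275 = -6.12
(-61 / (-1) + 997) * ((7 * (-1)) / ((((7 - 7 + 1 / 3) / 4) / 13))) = -1155336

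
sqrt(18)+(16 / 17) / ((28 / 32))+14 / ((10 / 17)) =3 * sqrt(2)+14801 / 595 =29.12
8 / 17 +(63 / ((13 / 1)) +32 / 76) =24093 / 4199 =5.74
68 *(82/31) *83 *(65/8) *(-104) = -391072760/31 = -12615250.32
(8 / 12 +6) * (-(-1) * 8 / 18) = 80 / 27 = 2.96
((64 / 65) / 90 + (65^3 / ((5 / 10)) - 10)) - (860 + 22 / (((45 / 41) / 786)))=1557928352 / 2925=532625.08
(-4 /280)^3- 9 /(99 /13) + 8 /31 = -0.92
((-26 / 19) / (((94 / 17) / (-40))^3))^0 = 1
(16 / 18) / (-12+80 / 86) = -86 / 1071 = -0.08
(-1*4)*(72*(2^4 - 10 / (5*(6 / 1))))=-4512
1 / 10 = 0.10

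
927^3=796597983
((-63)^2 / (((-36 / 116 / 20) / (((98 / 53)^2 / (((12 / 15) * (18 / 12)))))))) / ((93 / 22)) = -15012012400 / 87079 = -172395.32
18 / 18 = 1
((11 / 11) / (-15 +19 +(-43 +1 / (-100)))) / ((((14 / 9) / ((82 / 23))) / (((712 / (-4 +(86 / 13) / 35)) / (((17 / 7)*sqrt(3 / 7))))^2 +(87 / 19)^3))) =-254841720292340894900 / 311944556996760093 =-816.95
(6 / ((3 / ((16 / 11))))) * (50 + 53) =3296 / 11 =299.64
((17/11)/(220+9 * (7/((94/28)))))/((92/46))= 799/246884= 0.00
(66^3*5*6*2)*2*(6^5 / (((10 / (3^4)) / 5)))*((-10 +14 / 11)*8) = -758565108449280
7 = 7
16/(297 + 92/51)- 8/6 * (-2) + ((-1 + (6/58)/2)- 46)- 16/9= -365965325/7954758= -46.01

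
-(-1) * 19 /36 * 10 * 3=95 /6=15.83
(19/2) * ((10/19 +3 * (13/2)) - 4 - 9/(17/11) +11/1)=13697/68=201.43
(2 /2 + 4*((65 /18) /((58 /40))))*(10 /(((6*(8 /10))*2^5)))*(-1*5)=-357625 /100224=-3.57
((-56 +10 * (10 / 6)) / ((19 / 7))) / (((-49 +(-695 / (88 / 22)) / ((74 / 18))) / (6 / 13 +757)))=1203776056 / 10008687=120.27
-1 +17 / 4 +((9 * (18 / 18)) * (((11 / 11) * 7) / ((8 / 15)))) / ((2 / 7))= 6667 / 16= 416.69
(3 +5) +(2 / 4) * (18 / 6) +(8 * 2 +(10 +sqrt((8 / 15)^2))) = 1081 / 30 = 36.03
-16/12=-4/3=-1.33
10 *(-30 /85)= -60 /17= -3.53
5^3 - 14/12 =743/6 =123.83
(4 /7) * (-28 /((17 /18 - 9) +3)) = 288 /91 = 3.16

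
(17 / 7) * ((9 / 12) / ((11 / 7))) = 51 / 44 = 1.16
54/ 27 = 2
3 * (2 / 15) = 0.40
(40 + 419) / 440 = 459 / 440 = 1.04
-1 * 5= -5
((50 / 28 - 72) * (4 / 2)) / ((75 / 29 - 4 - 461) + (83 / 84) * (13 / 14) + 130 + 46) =4789176 / 9736565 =0.49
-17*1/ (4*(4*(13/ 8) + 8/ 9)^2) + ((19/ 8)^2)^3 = 831833616721/ 4637065216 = 179.39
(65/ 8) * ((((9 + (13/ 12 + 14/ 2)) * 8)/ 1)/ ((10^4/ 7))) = 3731/ 4800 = 0.78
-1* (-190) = 190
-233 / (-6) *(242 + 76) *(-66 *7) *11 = -62757618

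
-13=-13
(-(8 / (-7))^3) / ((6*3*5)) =256 / 15435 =0.02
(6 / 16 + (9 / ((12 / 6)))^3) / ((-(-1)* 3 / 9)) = 549 / 2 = 274.50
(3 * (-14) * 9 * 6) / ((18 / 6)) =-756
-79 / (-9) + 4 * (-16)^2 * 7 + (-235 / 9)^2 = 636544 / 81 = 7858.57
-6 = -6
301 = 301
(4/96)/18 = 1/432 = 0.00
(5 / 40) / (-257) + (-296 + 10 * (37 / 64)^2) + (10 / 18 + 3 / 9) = -1382118235 / 4737024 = -291.77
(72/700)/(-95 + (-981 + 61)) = -18/177625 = -0.00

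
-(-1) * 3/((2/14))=21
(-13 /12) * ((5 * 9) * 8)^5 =-6550502400000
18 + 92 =110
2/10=1/5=0.20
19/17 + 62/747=15247/12699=1.20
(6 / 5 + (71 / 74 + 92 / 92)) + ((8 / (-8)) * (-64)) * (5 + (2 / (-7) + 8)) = 2115703 / 2590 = 816.87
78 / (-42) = -13 / 7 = -1.86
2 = 2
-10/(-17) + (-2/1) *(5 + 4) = -17.41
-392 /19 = -20.63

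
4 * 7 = 28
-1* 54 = -54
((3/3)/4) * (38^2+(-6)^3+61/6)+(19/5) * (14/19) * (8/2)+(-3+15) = 39929/120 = 332.74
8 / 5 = 1.60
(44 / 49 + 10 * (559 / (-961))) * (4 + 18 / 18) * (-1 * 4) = 4632520 / 47089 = 98.38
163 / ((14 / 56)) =652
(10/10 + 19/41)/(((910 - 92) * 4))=15/33538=0.00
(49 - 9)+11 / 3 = 131 / 3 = 43.67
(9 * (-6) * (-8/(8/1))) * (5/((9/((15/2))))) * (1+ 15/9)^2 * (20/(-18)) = -16000/9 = -1777.78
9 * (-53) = -477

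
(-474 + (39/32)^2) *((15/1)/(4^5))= -7257825/1048576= -6.92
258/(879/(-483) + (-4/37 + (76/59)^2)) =-5349969786/5571653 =-960.21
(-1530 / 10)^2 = 23409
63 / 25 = 2.52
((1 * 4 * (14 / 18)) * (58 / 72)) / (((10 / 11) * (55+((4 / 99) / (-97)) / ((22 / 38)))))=26208721 / 522876510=0.05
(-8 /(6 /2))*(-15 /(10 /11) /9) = 44 /9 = 4.89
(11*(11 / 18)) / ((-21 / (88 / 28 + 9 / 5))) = -1.58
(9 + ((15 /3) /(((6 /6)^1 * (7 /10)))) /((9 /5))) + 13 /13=13.97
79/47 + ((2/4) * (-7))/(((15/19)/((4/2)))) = -5066/705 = -7.19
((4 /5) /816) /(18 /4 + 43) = 1 /48450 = 0.00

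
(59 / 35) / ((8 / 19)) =1121 / 280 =4.00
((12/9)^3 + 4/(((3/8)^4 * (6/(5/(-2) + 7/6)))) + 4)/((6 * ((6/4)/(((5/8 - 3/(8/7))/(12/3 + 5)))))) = 0.95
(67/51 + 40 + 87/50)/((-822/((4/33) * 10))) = -0.06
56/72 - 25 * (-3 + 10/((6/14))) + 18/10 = -22759/45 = -505.76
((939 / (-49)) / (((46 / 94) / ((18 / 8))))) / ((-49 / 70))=1985985 / 15778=125.87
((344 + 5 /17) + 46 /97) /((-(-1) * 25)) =568523 /41225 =13.79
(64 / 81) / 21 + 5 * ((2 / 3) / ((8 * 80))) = 4663 / 108864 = 0.04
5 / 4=1.25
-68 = -68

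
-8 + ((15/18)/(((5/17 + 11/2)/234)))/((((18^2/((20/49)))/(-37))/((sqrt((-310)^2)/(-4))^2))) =-4915480721/521262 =-9429.96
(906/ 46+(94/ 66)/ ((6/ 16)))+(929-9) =2148335/ 2277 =943.49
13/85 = 0.15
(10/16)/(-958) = -5/7664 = -0.00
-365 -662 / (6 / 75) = -8640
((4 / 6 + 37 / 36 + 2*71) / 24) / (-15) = -5173 / 12960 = -0.40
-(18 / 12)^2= -9 / 4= -2.25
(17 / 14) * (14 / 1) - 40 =-23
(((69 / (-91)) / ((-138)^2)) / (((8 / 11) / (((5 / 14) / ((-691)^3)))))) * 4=55 / 232029202777008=0.00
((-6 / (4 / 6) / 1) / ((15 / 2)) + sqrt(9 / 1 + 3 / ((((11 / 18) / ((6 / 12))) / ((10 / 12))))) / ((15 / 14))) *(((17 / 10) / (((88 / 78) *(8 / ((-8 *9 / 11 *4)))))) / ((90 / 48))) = 47736 / 15125 - 167076 *sqrt(66) / 166375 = -5.00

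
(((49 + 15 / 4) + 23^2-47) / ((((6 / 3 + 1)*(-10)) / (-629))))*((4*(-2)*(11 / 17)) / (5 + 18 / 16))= -2321528 / 245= -9475.62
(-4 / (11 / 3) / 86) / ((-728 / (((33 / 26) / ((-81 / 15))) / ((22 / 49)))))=-35 / 3836976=-0.00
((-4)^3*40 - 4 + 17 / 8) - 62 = -20991 / 8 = -2623.88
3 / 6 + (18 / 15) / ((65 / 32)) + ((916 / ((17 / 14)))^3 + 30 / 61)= 83620685082967437 / 194800450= 429263305.52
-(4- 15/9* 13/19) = -163/57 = -2.86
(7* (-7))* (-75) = 3675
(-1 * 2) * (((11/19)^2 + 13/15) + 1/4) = -31447/10830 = -2.90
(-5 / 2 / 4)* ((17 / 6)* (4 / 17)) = -5 / 12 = -0.42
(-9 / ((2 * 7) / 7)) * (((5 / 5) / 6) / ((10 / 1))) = -3 / 40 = -0.08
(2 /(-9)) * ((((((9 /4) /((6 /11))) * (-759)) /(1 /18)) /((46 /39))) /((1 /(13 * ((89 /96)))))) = 16379649 /128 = 127966.01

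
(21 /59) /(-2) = -21 /118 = -0.18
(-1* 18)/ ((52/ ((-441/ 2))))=3969/ 52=76.33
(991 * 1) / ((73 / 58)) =57478 / 73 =787.37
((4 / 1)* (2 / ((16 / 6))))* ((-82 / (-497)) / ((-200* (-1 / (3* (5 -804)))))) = -294831 / 49700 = -5.93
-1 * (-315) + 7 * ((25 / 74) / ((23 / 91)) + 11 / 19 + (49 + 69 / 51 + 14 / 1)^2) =273992186587 / 9345682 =29317.52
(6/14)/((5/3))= 0.26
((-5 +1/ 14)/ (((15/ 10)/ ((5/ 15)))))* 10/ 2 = -115/ 21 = -5.48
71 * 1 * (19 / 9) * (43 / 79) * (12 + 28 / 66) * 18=47565740 / 2607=18245.39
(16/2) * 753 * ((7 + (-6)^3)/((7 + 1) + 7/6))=-686736/5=-137347.20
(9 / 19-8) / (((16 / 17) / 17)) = -41327 / 304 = -135.94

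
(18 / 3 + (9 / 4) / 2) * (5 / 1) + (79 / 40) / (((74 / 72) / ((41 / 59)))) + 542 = 50554819 / 87320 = 578.96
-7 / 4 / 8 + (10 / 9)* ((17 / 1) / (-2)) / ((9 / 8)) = -22327 / 2592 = -8.61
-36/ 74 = -18/ 37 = -0.49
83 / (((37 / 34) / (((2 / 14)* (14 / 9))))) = 5644 / 333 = 16.95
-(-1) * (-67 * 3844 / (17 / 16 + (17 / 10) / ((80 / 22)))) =-25754800 / 153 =-168332.03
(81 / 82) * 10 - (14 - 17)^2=36 / 41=0.88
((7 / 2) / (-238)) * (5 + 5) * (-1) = 5 / 34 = 0.15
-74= -74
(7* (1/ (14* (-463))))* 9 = -9/ 926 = -0.01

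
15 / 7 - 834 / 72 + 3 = -541 / 84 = -6.44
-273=-273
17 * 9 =153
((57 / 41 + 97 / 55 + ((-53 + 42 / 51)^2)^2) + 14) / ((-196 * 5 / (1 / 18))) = -1395860541618377 / 3322315042200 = -420.15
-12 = -12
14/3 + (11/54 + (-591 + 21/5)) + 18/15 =-156797/270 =-580.73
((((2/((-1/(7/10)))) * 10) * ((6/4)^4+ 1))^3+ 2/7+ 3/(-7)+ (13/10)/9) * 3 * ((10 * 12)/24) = -98609754029/10752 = -9171294.09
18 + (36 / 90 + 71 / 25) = 531 / 25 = 21.24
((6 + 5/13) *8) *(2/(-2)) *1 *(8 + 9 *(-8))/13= 42496/169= 251.46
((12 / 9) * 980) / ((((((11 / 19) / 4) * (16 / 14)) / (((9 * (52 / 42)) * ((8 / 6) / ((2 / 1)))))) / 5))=9682400 / 33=293406.06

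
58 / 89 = 0.65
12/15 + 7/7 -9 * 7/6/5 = -3/10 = -0.30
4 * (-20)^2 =1600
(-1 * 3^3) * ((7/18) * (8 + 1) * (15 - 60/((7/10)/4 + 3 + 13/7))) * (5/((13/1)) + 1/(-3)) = -273105/18317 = -14.91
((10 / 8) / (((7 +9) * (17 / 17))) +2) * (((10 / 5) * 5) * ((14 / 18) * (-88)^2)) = 1126510 / 9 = 125167.78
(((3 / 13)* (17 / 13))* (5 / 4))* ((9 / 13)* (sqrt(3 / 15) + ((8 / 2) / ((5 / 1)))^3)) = 459* sqrt(5) / 8788 + 7344 / 54925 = 0.25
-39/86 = -0.45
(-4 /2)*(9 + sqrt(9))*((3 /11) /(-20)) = 18 /55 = 0.33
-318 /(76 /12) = -954 /19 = -50.21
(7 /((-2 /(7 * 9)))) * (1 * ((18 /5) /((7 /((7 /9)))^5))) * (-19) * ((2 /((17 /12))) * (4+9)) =96824 /20655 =4.69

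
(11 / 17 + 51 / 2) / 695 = 889 / 23630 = 0.04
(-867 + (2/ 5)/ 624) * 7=-9467633/ 1560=-6069.00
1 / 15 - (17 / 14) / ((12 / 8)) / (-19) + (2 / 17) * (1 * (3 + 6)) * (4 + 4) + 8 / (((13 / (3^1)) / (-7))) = -1914902 / 440895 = -4.34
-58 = -58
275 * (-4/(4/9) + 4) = -1375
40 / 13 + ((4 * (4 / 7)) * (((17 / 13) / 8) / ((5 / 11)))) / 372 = 260587 / 84630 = 3.08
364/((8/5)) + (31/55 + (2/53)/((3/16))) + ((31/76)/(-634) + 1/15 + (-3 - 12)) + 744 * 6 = 656960875191/140456360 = 4677.33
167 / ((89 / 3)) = 5.63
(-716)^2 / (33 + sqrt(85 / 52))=14955.60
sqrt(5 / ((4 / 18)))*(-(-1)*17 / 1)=51*sqrt(10) / 2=80.64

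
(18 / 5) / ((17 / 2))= 36 / 85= 0.42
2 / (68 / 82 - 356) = -41 / 7281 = -0.01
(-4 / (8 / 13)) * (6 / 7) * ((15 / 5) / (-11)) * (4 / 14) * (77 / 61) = 234 / 427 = 0.55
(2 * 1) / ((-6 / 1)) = -1 / 3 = -0.33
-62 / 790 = -31 / 395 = -0.08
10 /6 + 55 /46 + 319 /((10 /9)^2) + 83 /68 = 7697018 /29325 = 262.47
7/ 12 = 0.58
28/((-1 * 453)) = -28/453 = -0.06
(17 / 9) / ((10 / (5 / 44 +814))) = 608957 / 3960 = 153.78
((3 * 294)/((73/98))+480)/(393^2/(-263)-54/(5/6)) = -53246980/20864787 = -2.55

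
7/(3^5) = 7/243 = 0.03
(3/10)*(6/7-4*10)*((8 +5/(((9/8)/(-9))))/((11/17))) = 223584/385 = 580.74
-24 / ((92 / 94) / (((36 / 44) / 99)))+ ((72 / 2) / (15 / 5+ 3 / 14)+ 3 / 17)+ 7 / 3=9585548 / 709665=13.51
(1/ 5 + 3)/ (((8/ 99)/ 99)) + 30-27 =19617/ 5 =3923.40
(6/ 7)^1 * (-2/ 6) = -2/ 7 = -0.29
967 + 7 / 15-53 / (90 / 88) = 41204 / 45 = 915.64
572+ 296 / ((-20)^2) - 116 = 456.74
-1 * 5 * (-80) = 400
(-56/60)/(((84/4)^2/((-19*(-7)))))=-0.28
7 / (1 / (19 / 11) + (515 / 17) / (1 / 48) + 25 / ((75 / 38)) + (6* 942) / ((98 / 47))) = 332367 / 198376393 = 0.00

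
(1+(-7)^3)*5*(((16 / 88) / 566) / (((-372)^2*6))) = -95 / 143596464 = -0.00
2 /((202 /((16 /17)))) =16 /1717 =0.01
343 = 343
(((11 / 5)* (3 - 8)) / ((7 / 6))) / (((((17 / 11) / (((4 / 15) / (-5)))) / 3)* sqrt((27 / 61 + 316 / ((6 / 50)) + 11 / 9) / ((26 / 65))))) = 8712* sqrt(220608635) / 10759191625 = 0.01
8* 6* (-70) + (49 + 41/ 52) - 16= -3326.21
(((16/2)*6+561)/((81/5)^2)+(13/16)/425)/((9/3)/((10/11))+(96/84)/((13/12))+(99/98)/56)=154006863829/289983373245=0.53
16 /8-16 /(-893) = 1802 /893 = 2.02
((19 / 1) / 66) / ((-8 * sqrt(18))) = -19 * sqrt(2) / 3168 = -0.01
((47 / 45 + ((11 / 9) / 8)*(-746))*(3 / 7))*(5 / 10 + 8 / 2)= -60981 / 280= -217.79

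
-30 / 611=-0.05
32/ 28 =8/ 7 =1.14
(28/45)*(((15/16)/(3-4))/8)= -7/96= -0.07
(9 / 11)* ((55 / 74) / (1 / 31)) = 1395 / 74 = 18.85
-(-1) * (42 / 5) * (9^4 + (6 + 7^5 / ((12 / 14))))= 1099357 / 5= 219871.40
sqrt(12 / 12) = 1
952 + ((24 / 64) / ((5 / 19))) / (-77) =2932103 / 3080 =951.98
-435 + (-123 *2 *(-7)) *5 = 8175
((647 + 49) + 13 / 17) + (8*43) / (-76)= 223593 / 323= 692.24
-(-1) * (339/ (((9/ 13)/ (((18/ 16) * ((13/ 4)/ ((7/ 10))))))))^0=1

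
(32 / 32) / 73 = 1 / 73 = 0.01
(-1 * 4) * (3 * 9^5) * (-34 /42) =4015332 /7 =573618.86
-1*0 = 0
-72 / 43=-1.67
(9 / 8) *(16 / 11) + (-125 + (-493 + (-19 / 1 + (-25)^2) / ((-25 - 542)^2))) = -726562918 / 1178793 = -616.36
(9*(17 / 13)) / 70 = 153 / 910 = 0.17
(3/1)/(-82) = -3/82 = -0.04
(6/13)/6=1/13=0.08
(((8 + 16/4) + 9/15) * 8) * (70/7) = 1008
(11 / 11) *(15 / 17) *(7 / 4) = 1.54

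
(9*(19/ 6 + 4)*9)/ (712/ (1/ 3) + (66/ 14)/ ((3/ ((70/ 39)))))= 45279/ 166828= 0.27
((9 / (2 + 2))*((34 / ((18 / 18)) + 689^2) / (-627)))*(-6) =4272795 / 418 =10222.00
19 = 19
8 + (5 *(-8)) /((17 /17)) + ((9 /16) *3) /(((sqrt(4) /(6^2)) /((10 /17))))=-961 /68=-14.13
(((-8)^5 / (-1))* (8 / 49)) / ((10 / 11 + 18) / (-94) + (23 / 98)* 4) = 7252.94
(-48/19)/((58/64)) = -1536/551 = -2.79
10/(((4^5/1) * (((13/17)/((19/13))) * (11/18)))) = 14535/475904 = 0.03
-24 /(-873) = 8 /291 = 0.03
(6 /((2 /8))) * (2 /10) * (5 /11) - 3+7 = 6.18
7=7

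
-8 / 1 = -8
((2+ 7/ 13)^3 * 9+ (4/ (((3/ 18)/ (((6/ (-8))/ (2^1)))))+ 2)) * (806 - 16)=243362660/ 2197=110770.44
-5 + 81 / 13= 16 / 13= 1.23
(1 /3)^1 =0.33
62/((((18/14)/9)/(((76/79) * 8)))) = 263872/79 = 3340.15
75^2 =5625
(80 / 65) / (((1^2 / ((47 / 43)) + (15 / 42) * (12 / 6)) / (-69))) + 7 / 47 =-2127797 / 40937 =-51.98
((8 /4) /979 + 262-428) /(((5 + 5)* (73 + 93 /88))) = -92864 /414295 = -0.22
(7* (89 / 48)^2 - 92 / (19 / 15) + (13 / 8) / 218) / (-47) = 231701375 / 224264448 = 1.03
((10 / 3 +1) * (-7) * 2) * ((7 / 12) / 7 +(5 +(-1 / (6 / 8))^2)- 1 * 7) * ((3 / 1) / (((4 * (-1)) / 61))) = -27755 / 72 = -385.49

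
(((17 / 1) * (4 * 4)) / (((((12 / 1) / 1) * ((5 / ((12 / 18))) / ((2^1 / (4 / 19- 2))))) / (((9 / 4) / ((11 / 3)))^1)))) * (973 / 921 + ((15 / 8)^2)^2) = -87419057 / 3143680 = -27.81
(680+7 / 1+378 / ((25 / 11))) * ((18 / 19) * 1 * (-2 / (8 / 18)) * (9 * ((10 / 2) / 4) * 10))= -15551757 / 38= -409256.76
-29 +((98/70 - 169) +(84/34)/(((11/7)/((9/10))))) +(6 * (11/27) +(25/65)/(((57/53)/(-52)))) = -33789628/159885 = -211.34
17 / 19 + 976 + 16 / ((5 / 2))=93413 / 95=983.29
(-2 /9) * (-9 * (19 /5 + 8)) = 118 /5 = 23.60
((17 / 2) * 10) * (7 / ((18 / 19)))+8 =636.06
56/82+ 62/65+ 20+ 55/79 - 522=-105197397/210535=-499.67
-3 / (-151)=3 / 151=0.02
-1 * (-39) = 39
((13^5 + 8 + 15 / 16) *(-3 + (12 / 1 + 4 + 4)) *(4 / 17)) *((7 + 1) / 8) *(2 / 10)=5940831 / 20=297041.55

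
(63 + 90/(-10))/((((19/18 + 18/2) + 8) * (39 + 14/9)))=8748/118625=0.07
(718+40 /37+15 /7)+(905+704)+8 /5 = 3019712 /1295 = 2331.82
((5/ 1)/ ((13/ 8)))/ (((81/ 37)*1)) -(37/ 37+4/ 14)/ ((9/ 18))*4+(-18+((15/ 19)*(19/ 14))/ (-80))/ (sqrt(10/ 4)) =-807*sqrt(10)/ 224 -65456/ 7371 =-20.27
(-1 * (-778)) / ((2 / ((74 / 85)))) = 28786 / 85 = 338.66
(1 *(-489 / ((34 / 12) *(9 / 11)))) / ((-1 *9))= 3586 / 153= 23.44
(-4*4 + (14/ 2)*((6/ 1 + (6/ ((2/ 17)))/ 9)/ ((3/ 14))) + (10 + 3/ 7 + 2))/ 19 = 23785/ 1197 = 19.87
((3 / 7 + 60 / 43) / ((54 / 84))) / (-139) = -122 / 5977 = -0.02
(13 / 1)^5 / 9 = 371293 / 9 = 41254.78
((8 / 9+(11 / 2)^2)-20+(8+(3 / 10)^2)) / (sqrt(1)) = 8653 / 450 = 19.23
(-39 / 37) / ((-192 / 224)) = 91 / 74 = 1.23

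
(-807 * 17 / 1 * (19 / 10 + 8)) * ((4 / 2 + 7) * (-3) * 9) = 330037983 / 10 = 33003798.30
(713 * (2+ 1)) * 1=2139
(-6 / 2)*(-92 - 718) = 2430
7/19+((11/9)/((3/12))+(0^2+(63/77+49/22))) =31235/3762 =8.30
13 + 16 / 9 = 133 / 9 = 14.78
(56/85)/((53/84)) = 4704/4505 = 1.04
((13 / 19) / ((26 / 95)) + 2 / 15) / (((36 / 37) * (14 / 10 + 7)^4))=365375 / 672126336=0.00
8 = 8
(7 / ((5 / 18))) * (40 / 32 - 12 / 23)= 4221 / 230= 18.35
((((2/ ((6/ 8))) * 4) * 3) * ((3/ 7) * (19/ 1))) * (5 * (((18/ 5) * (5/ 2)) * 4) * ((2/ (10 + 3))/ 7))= 656640/ 637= 1030.83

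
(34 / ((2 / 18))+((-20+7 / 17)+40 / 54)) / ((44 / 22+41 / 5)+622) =659015 / 1450899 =0.45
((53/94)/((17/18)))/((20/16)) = 1908/3995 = 0.48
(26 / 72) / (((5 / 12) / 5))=13 / 3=4.33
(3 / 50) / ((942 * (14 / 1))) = 1 / 219800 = 0.00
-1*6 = -6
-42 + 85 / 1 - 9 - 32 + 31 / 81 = 193 / 81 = 2.38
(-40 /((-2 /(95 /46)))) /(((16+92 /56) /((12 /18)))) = 1400 /897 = 1.56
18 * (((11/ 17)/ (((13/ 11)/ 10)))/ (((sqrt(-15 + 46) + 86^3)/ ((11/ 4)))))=0.00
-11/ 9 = -1.22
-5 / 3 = -1.67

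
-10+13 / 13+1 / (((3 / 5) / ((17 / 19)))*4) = -1967 / 228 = -8.63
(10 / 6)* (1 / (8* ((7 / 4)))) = 5 / 42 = 0.12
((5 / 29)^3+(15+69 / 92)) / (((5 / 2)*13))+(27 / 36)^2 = 26563621 / 25364560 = 1.05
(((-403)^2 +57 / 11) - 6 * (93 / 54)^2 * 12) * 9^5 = 105355632582 / 11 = 9577784780.18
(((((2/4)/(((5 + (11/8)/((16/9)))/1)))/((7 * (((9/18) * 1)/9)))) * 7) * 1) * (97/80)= 6984/3695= 1.89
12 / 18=2 / 3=0.67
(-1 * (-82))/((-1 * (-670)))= 41/335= 0.12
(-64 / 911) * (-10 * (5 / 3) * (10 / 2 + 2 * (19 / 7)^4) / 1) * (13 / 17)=11342115200 / 111552861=101.67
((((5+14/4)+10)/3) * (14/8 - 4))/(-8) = 111/64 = 1.73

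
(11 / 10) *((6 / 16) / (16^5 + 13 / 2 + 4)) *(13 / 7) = 33 / 45169880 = 0.00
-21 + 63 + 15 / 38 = 1611 / 38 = 42.39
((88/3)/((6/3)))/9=44/27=1.63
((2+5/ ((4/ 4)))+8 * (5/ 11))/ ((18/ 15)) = 195/ 22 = 8.86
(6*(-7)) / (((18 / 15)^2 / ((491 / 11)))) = -85925 / 66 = -1301.89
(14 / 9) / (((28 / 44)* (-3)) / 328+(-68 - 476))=-50512 / 17664957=-0.00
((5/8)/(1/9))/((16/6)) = 135/64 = 2.11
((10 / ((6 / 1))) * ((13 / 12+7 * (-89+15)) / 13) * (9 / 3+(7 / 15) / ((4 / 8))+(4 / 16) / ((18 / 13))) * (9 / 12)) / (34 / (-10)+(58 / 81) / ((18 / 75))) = 413398935 / 841984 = 490.98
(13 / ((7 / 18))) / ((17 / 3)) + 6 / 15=6.30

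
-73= -73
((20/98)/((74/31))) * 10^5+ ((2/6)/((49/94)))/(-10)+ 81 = 234701056/27195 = 8630.30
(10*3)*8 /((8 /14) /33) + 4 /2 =13862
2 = 2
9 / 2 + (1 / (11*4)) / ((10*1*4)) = 7921 / 1760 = 4.50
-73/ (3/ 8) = -584/ 3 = -194.67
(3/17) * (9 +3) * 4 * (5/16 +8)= 1197/17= 70.41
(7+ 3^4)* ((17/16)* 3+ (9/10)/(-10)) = 13629/50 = 272.58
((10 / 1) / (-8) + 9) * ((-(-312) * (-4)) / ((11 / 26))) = -251472 / 11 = -22861.09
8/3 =2.67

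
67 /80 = 0.84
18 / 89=0.20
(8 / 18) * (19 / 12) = 19 / 27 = 0.70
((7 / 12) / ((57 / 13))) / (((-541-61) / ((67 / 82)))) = -871 / 4823568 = -0.00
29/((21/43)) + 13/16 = 60.19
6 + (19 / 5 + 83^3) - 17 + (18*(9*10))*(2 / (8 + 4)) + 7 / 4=11441031 / 20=572051.55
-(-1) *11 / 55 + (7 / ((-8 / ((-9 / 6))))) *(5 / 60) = 99 / 320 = 0.31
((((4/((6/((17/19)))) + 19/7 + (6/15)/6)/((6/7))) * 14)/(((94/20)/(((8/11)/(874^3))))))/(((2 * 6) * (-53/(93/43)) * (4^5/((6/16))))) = -243691/15304626091118600192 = -0.00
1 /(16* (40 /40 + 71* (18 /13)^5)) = 371293 /2152489936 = 0.00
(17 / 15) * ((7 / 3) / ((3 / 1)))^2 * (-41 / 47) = -34153 / 57105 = -0.60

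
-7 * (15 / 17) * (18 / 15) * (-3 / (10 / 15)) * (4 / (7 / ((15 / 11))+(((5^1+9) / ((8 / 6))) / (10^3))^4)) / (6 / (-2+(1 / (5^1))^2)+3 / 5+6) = 7.34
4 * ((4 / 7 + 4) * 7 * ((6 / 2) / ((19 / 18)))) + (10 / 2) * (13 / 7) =49619 / 133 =373.08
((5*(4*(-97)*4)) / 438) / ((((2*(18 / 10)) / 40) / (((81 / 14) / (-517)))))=2.20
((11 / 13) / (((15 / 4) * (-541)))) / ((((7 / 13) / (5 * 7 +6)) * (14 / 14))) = -1804 / 56805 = -0.03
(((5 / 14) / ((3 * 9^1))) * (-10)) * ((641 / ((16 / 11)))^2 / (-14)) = 1242915025 / 677376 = 1834.90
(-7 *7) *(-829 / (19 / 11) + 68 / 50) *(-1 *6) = -66834726 / 475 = -140704.69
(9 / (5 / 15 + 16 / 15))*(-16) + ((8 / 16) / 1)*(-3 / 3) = -1447 / 14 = -103.36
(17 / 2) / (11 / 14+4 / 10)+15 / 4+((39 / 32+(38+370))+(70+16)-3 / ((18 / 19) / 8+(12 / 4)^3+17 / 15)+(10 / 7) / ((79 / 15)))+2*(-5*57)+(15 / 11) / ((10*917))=-620284453580131 / 9737992059488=-63.70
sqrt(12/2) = sqrt(6) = 2.45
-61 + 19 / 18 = -1079 / 18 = -59.94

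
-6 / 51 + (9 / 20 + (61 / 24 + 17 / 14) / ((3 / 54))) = 40424 / 595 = 67.94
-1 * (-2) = 2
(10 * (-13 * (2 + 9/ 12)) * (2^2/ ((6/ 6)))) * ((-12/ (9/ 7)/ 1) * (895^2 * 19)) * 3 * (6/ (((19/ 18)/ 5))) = 17319442140000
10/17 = 0.59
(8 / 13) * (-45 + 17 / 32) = -1423 / 52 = -27.37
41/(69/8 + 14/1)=328/181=1.81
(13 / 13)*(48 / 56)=0.86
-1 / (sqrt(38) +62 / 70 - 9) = 1225 * sqrt(38) / 34106 +4970 / 17053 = 0.51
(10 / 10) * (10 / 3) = 10 / 3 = 3.33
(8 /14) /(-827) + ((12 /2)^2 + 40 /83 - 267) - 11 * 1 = -116046626 /480487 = -241.52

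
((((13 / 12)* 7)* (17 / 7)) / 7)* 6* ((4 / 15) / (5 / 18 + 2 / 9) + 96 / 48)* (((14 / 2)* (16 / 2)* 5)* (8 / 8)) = 33592 / 3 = 11197.33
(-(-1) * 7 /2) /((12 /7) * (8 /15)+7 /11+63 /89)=239855 /154776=1.55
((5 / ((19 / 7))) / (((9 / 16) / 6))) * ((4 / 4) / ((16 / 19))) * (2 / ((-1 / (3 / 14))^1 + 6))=35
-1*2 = -2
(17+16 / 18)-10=71 / 9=7.89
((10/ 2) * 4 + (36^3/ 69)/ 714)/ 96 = 14333/ 65688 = 0.22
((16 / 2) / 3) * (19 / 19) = 8 / 3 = 2.67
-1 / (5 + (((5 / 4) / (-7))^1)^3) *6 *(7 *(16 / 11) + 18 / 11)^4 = -23435.75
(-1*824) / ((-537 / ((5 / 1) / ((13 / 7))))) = 28840 / 6981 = 4.13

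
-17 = -17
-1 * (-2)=2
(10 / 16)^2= 25 / 64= 0.39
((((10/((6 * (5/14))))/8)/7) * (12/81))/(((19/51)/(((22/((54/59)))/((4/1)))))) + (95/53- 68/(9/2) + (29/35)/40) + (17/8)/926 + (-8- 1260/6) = -219932500395113/951691129200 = -231.10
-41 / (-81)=41 / 81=0.51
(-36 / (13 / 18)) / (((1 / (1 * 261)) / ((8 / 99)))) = -150336 / 143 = -1051.30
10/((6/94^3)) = 4152920/3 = 1384306.67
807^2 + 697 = 651946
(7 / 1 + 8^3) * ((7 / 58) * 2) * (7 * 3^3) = 686637 / 29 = 23677.14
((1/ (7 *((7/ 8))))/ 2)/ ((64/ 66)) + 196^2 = 15059105/ 392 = 38416.08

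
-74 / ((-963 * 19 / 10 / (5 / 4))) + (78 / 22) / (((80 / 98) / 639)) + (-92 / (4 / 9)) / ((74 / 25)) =805874825081 / 297875160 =2705.41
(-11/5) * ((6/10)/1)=-33/25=-1.32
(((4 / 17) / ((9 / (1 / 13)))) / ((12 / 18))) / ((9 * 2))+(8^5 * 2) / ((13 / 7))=210567169 / 5967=35288.62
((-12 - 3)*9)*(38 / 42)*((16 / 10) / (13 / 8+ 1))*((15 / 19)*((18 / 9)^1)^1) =-117.55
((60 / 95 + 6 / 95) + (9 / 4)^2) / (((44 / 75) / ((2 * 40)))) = 656325 / 836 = 785.08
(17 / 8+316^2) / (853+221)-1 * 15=669985 / 8592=77.98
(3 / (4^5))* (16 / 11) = 3 / 704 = 0.00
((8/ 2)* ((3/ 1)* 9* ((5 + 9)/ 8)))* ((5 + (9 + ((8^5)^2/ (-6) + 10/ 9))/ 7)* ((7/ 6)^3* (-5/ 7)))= 197300010425/ 36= 5480555845.14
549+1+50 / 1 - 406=194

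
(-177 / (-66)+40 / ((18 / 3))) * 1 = 617 / 66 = 9.35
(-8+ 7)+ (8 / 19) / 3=-49 / 57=-0.86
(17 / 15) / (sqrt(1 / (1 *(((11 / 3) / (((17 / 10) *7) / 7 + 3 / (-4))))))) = 34 *sqrt(3135) / 855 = 2.23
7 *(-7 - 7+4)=-70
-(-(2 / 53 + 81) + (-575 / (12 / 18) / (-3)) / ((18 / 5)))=2245 / 1908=1.18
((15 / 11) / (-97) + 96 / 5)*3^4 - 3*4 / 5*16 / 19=157322559 / 101365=1552.04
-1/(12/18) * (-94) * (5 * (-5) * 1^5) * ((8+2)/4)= -17625/2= -8812.50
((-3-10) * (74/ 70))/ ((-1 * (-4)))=-3.44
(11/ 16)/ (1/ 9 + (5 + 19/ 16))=99/ 907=0.11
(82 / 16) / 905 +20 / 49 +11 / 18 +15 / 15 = 6465301 / 3192840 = 2.02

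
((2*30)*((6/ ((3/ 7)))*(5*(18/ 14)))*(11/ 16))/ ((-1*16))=-232.03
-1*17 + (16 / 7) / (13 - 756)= -88433 / 5201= -17.00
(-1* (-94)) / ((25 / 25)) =94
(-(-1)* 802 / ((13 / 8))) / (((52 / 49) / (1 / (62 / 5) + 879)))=2141858894 / 5239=408829.72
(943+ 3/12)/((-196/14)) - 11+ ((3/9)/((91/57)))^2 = -5189299/66248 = -78.33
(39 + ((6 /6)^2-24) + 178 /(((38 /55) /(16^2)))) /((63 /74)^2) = 2287916608 /25137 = 91017.89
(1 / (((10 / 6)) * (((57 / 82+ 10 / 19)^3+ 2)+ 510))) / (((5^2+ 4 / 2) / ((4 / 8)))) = 1890916556 / 87443554260195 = 0.00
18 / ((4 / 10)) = 45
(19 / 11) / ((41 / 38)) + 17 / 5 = 5.00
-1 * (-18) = 18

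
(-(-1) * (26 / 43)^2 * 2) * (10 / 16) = 0.46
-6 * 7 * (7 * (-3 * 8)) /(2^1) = 3528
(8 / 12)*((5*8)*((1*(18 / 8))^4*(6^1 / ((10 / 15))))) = 98415 / 16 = 6150.94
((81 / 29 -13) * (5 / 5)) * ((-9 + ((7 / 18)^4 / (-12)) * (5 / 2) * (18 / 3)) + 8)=15980633 / 1522152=10.50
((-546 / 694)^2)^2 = 5554571841 / 14498327281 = 0.38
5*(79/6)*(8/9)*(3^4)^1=4740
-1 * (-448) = 448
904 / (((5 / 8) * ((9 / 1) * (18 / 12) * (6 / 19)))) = 137408 / 405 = 339.28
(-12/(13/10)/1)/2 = -60/13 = -4.62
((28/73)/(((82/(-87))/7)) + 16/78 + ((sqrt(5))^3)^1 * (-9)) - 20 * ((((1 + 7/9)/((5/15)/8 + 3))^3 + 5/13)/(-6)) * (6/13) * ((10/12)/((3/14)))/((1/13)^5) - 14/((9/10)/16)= 65383270501188490/50385092823 - 45 * sqrt(5)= 1297570.31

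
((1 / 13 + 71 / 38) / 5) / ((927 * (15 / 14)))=6727 / 17172675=0.00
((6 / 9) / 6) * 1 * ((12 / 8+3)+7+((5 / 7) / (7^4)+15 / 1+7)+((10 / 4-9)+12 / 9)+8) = 1831978 / 453789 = 4.04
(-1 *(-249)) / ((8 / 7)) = 1743 / 8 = 217.88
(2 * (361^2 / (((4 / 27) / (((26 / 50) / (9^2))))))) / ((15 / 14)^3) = 2324405356 / 253125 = 9182.84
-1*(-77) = 77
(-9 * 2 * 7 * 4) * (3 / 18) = -84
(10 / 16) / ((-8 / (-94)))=235 / 32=7.34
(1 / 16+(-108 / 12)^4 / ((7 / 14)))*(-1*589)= -123662317 / 16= -7728894.81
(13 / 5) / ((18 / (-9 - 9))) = -13 / 5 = -2.60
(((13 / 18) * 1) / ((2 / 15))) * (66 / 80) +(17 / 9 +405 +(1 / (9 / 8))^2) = 1068287 / 2592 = 412.15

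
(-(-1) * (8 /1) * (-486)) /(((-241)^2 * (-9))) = 432 /58081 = 0.01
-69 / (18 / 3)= -23 / 2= -11.50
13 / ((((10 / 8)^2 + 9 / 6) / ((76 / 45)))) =15808 / 2205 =7.17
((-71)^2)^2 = 25411681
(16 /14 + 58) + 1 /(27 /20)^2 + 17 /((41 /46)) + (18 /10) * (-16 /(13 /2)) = 1010904256 /13599495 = 74.33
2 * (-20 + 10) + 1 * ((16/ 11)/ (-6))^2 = -21716/ 1089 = -19.94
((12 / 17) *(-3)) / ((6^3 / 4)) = -2 / 51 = -0.04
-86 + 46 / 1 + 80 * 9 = 680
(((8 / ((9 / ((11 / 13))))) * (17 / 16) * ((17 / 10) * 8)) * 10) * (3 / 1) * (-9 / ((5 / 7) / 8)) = -2136288 / 65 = -32865.97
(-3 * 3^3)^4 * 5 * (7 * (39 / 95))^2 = 3208229069409 / 1805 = 1777412226.82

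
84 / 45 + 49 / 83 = 3059 / 1245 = 2.46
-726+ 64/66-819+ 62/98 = -2495674/1617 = -1543.40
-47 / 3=-15.67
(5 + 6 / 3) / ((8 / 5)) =35 / 8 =4.38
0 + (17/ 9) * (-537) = -3043/ 3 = -1014.33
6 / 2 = 3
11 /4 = 2.75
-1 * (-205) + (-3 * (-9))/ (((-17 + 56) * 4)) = 10669/ 52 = 205.17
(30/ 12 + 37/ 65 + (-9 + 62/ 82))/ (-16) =27581/ 85280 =0.32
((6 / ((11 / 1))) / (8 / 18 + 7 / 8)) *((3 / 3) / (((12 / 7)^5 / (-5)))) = -16807 / 120384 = -0.14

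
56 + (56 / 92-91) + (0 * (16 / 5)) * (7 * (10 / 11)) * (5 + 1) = -791 / 23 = -34.39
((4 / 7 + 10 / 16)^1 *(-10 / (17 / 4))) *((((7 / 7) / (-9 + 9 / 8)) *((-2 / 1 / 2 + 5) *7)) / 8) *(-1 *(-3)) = 1340 / 357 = 3.75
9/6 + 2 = 7/2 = 3.50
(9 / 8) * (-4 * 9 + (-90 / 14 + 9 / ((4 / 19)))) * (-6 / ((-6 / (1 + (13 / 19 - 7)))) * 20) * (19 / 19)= -40905 / 1064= -38.44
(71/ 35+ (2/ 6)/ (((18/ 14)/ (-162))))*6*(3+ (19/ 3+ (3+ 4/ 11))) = -1172362/ 385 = -3045.10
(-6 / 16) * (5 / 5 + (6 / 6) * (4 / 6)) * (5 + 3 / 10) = -3.31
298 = 298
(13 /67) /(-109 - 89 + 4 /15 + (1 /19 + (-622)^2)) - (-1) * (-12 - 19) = -228897029572 /7383775267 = -31.00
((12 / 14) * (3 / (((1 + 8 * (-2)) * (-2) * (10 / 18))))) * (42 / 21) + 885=154929 / 175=885.31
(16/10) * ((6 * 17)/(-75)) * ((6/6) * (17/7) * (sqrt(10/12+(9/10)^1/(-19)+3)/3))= -4624 * sqrt(307515)/748125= -3.43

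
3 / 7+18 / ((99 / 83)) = 1195 / 77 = 15.52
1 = 1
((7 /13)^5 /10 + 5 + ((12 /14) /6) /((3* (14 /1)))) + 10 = 15.01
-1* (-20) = 20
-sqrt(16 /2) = -2 * sqrt(2) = -2.83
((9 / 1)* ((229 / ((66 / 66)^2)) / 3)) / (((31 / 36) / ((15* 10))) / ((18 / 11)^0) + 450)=3709800 / 2430031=1.53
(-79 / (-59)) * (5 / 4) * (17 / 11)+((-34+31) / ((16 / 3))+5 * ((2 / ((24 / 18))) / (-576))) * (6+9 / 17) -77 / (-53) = 0.28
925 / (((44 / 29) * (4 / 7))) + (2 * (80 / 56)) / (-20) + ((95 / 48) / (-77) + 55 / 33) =141029 / 132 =1068.40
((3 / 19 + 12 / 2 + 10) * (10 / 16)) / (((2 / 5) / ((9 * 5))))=345375 / 304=1136.10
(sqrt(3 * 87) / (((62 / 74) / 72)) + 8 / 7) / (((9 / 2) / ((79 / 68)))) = 316 / 1071 + 35076 * sqrt(29) / 527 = 358.72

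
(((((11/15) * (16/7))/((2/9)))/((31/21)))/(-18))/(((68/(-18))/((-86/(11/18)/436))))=-6966/287215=-0.02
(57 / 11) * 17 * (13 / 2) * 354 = 202697.18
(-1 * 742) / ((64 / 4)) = -371 / 8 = -46.38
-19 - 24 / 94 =-905 / 47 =-19.26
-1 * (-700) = 700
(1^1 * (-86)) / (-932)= 43 / 466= 0.09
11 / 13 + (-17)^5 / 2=-709927.65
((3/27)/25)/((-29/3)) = -1/2175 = -0.00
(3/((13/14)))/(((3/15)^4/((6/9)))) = 17500/13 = 1346.15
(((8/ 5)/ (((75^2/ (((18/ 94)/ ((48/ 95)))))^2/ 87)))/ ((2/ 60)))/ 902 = 0.00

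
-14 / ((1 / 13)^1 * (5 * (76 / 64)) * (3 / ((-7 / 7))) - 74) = 2912 / 15677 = 0.19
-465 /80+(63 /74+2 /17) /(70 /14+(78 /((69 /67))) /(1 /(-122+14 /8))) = -24494370929 /4214008144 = -5.81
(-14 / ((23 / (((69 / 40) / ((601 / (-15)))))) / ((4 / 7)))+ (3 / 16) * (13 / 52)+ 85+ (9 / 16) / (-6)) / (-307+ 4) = -3268213 / 11654592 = -0.28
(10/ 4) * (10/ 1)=25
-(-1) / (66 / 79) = 79 / 66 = 1.20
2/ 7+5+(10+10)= 177/ 7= 25.29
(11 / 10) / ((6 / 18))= 33 / 10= 3.30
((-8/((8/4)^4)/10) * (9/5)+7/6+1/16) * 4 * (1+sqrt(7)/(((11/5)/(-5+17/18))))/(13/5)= 1367/780 - 99791 * sqrt(7)/30888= -6.80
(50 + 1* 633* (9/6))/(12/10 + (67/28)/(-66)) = 9235380/10753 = 858.87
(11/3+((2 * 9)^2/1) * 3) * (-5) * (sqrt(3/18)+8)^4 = -2191752235/108 - 45075800 * sqrt(6)/27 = -24383361.80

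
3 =3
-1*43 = -43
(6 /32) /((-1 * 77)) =-3 /1232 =-0.00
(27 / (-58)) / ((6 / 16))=-36 / 29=-1.24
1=1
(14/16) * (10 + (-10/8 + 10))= 16.41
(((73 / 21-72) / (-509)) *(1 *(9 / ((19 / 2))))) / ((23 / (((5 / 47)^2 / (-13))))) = -215850 / 44713259227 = -0.00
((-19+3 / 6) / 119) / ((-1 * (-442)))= -37 / 105196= -0.00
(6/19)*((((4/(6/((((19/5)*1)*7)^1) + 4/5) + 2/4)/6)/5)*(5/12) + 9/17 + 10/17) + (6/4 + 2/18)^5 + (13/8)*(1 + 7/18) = 2806352566133/208122688224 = 13.48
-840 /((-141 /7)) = 1960 /47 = 41.70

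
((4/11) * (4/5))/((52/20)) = 16/143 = 0.11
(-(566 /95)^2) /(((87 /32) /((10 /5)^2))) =-41005568 /785175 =-52.22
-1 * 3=-3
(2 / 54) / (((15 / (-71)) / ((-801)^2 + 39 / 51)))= -154882666 / 1377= -112478.33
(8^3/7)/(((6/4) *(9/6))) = 2048/63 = 32.51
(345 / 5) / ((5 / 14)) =966 / 5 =193.20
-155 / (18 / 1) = -155 / 18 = -8.61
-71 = -71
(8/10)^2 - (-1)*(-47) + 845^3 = 15083776966/25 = 603351078.64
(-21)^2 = 441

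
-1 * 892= -892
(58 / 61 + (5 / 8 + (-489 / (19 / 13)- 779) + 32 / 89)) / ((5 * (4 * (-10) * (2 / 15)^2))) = 8256034557 / 26406656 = 312.65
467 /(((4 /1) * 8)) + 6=659 /32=20.59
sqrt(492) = 2*sqrt(123) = 22.18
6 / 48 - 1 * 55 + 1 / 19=-8333 / 152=-54.82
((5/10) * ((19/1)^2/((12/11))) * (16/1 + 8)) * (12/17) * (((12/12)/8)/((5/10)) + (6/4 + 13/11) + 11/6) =13357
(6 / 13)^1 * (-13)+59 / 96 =-5.39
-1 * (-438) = 438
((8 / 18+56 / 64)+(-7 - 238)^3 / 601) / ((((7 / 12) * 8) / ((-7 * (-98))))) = -51880411345 / 14424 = -3596811.66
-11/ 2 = -5.50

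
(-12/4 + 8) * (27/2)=135/2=67.50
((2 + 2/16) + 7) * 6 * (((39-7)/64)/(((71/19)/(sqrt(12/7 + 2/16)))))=9.94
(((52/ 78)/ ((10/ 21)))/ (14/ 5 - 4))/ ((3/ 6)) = -7/ 3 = -2.33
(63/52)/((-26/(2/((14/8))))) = -9/169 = -0.05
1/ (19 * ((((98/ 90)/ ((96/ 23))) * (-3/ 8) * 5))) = -2304/ 21413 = -0.11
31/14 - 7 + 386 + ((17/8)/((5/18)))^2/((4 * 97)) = 414315063/1086400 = 381.37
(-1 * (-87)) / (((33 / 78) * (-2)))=-1131 / 11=-102.82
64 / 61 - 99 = -5975 / 61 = -97.95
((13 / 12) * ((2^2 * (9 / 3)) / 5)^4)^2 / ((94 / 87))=21951461376 / 18359375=1195.65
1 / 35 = 0.03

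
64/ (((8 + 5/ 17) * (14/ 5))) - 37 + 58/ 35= -160817/ 4935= -32.59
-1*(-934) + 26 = 960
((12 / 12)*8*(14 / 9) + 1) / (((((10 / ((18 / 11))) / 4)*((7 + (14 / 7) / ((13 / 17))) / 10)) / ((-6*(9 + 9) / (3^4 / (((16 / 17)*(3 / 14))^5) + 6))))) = -12145655808 / 2983015802875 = -0.00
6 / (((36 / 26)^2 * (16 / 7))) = 1183 / 864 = 1.37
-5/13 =-0.38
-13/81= -0.16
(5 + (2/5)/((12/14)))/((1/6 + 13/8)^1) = 656/215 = 3.05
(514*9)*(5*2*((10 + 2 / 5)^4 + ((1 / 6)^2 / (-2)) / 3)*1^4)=405882266767 / 750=541176355.69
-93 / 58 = -1.60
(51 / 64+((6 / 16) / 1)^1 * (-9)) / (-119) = 165 / 7616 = 0.02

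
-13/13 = -1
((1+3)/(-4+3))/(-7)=4/7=0.57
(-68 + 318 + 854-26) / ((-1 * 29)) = -1078 / 29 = -37.17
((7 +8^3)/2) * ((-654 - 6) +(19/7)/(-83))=-199025601/1162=-171278.49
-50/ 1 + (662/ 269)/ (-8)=-54131/ 1076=-50.31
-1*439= -439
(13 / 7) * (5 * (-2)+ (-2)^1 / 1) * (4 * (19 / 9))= -3952 / 21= -188.19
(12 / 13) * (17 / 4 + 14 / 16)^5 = 347568603 / 106496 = 3263.68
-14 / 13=-1.08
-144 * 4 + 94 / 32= -9169 / 16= -573.06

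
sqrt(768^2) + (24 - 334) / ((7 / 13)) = 1346 / 7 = 192.29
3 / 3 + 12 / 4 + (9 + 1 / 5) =66 / 5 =13.20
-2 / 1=-2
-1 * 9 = -9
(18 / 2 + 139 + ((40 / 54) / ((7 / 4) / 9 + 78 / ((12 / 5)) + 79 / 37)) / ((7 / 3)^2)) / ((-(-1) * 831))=336450916 / 1889076567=0.18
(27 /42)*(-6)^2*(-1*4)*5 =-3240 /7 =-462.86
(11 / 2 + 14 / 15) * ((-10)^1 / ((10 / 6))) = -193 / 5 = -38.60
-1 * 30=-30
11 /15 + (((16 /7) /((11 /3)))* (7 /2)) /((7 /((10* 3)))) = 11647 /1155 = 10.08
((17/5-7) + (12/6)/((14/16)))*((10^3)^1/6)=-4600/21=-219.05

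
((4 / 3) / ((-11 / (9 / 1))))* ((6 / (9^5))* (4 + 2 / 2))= -40 / 72171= -0.00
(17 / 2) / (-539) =-17 / 1078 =-0.02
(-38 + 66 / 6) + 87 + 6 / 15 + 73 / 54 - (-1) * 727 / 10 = 18151 / 135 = 134.45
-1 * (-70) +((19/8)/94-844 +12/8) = -580901/752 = -772.47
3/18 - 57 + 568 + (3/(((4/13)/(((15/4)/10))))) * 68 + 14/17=310331/408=760.62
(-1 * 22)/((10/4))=-8.80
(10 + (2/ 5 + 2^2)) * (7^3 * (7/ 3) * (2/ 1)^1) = 23049.60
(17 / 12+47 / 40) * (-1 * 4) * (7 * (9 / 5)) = -6531 / 50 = -130.62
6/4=3/2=1.50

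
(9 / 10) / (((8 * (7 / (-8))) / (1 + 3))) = -18 / 35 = -0.51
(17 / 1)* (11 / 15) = 12.47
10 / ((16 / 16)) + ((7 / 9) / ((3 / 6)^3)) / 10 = 478 / 45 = 10.62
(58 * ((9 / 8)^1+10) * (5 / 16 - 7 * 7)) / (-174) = 69331 / 384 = 180.55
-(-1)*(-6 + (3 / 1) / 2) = -9 / 2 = -4.50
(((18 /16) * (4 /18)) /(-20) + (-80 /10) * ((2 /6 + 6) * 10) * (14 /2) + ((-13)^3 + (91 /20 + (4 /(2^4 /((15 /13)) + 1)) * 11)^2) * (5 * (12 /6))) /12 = -297809858893 /143219520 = -2079.39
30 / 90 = 1 / 3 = 0.33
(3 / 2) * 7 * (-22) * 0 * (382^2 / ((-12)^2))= 0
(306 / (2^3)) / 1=153 / 4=38.25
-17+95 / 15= -32 / 3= -10.67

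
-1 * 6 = -6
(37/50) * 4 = 74/25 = 2.96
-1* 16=-16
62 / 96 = 31 / 48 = 0.65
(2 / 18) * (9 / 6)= 1 / 6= 0.17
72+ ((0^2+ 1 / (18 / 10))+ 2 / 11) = 7201 / 99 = 72.74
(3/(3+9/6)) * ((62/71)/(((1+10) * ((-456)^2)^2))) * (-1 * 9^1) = -31/2814032821248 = -0.00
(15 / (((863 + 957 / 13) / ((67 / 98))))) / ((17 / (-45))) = -587925 / 20285216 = -0.03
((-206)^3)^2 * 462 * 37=1306312317239470464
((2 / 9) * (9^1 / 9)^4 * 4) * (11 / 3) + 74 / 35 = 5078 / 945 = 5.37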